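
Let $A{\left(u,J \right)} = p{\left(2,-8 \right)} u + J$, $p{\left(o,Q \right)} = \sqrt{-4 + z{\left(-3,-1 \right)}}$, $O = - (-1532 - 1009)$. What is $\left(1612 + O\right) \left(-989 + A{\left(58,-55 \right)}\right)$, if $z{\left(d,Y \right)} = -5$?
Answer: $-4335732 + 722622 i \approx -4.3357 \cdot 10^{6} + 7.2262 \cdot 10^{5} i$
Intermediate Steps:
$O = 2541$ ($O = \left(-1\right) \left(-2541\right) = 2541$)
$p{\left(o,Q \right)} = 3 i$ ($p{\left(o,Q \right)} = \sqrt{-4 - 5} = \sqrt{-9} = 3 i$)
$A{\left(u,J \right)} = J + 3 i u$ ($A{\left(u,J \right)} = 3 i u + J = J + 3 i u$)
$\left(1612 + O\right) \left(-989 + A{\left(58,-55 \right)}\right) = \left(1612 + 2541\right) \left(-989 - \left(55 - 3 i 58\right)\right) = 4153 \left(-989 - \left(55 - 174 i\right)\right) = 4153 \left(-1044 + 174 i\right) = -4335732 + 722622 i$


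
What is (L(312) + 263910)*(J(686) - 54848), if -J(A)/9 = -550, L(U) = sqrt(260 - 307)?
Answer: -13168581180 - 49898*I*sqrt(47) ≈ -1.3169e+10 - 3.4208e+5*I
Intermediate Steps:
L(U) = I*sqrt(47) (L(U) = sqrt(-47) = I*sqrt(47))
J(A) = 4950 (J(A) = -9*(-550) = 4950)
(L(312) + 263910)*(J(686) - 54848) = (I*sqrt(47) + 263910)*(4950 - 54848) = (263910 + I*sqrt(47))*(-49898) = -13168581180 - 49898*I*sqrt(47)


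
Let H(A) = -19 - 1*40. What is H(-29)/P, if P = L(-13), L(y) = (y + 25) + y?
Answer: 59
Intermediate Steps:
L(y) = 25 + 2*y (L(y) = (25 + y) + y = 25 + 2*y)
H(A) = -59 (H(A) = -19 - 40 = -59)
P = -1 (P = 25 + 2*(-13) = 25 - 26 = -1)
H(-29)/P = -59/(-1) = -59*(-1) = 59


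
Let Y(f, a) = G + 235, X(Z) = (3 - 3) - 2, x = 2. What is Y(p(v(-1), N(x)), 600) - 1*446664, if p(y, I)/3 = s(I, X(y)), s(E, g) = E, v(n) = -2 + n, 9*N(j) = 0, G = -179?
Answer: -446608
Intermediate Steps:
N(j) = 0 (N(j) = (⅑)*0 = 0)
X(Z) = -2 (X(Z) = 0 - 2 = -2)
p(y, I) = 3*I
Y(f, a) = 56 (Y(f, a) = -179 + 235 = 56)
Y(p(v(-1), N(x)), 600) - 1*446664 = 56 - 1*446664 = 56 - 446664 = -446608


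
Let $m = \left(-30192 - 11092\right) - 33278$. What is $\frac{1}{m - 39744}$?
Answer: $- \frac{1}{114306} \approx -8.7485 \cdot 10^{-6}$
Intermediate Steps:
$m = -74562$ ($m = -41284 - 33278 = -74562$)
$\frac{1}{m - 39744} = \frac{1}{-74562 - 39744} = \frac{1}{-114306} = - \frac{1}{114306}$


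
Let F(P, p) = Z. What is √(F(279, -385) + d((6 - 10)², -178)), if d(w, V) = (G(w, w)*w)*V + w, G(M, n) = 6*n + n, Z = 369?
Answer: 3*I*√35399 ≈ 564.44*I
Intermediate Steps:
F(P, p) = 369
G(M, n) = 7*n
d(w, V) = w + 7*V*w² (d(w, V) = ((7*w)*w)*V + w = (7*w²)*V + w = 7*V*w² + w = w + 7*V*w²)
√(F(279, -385) + d((6 - 10)², -178)) = √(369 + (6 - 10)²*(1 + 7*(-178)*(6 - 10)²)) = √(369 + (-4)²*(1 + 7*(-178)*(-4)²)) = √(369 + 16*(1 + 7*(-178)*16)) = √(369 + 16*(1 - 19936)) = √(369 + 16*(-19935)) = √(369 - 318960) = √(-318591) = 3*I*√35399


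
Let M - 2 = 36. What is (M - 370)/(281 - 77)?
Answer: -83/51 ≈ -1.6275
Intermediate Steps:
M = 38 (M = 2 + 36 = 38)
(M - 370)/(281 - 77) = (38 - 370)/(281 - 77) = -332/204 = -332*1/204 = -83/51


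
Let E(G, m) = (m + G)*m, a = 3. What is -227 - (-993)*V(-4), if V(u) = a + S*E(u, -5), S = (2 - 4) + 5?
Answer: 136807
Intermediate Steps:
S = 3 (S = -2 + 5 = 3)
E(G, m) = m*(G + m) (E(G, m) = (G + m)*m = m*(G + m))
V(u) = 78 - 15*u (V(u) = 3 + 3*(-5*(u - 5)) = 3 + 3*(-5*(-5 + u)) = 3 + 3*(25 - 5*u) = 3 + (75 - 15*u) = 78 - 15*u)
-227 - (-993)*V(-4) = -227 - (-993)*(78 - 15*(-4)) = -227 - (-993)*(78 + 60) = -227 - (-993)*138 = -227 - 331*(-414) = -227 + 137034 = 136807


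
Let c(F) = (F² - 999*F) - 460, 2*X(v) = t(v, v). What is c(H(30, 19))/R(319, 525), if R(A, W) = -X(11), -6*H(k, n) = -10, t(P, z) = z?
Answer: 38200/99 ≈ 385.86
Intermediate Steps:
H(k, n) = 5/3 (H(k, n) = -⅙*(-10) = 5/3)
X(v) = v/2
c(F) = -460 + F² - 999*F
R(A, W) = -11/2
c(H(30, 19))/R(319, 525) = (-460 + (5/3)² - 999*5/3)/(-11/2) = (-460 + 25/9 - 1665)*(-2/11) = -19100/9*(-2/11) = 38200/99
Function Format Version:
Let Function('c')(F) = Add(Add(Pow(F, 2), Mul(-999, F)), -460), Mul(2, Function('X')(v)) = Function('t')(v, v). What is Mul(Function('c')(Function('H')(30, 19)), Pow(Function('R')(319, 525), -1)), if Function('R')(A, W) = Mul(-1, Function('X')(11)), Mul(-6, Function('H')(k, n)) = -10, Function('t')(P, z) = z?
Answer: Rational(38200, 99) ≈ 385.86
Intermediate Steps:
Function('H')(k, n) = Rational(5, 3) (Function('H')(k, n) = Mul(Rational(-1, 6), -10) = Rational(5, 3))
Function('X')(v) = Mul(Rational(1, 2), v)
Function('c')(F) = Add(-460, Pow(F, 2), Mul(-999, F))
Function('R')(A, W) = Rational(-11, 2) (Function('R')(A, W) = Mul(-1, Mul(Rational(1, 2), 11)) = Mul(-1, Rational(11, 2)) = Rational(-11, 2))
Mul(Function('c')(Function('H')(30, 19)), Pow(Function('R')(319, 525), -1)) = Mul(Add(-460, Pow(Rational(5, 3), 2), Mul(-999, Rational(5, 3))), Pow(Rational(-11, 2), -1)) = Mul(Add(-460, Rational(25, 9), -1665), Rational(-2, 11)) = Mul(Rational(-19100, 9), Rational(-2, 11)) = Rational(38200, 99)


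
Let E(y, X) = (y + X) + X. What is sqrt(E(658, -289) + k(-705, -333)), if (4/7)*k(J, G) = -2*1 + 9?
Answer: 3*sqrt(41)/2 ≈ 9.6047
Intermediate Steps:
E(y, X) = y + 2*X (E(y, X) = (X + y) + X = y + 2*X)
k(J, G) = 49/4 (k(J, G) = 7*(-2*1 + 9)/4 = 7*(-2 + 9)/4 = (7/4)*7 = 49/4)
sqrt(E(658, -289) + k(-705, -333)) = sqrt((658 + 2*(-289)) + 49/4) = sqrt((658 - 578) + 49/4) = sqrt(80 + 49/4) = sqrt(369/4) = 3*sqrt(41)/2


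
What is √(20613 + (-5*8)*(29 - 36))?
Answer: √20893 ≈ 144.54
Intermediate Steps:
√(20613 + (-5*8)*(29 - 36)) = √(20613 - 40*(-7)) = √(20613 + 280) = √20893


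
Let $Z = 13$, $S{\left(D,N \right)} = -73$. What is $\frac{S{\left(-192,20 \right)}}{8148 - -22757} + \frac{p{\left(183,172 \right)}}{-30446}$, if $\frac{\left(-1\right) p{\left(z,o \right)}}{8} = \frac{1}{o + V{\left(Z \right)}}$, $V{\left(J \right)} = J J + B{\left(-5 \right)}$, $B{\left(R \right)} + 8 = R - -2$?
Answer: $- \frac{7331969}{3105080979} \approx -0.0023613$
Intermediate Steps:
$B{\left(R \right)} = -6 + R$ ($B{\left(R \right)} = -8 + \left(R - -2\right) = -8 + \left(R + 2\right) = -8 + \left(2 + R\right) = -6 + R$)
$V{\left(J \right)} = -11 + J^{2}$ ($V{\left(J \right)} = J J - 11 = J^{2} - 11 = -11 + J^{2}$)
$p{\left(z,o \right)} = - \frac{8}{158 + o}$ ($p{\left(z,o \right)} = - \frac{8}{o - \left(11 - 13^{2}\right)} = - \frac{8}{o + \left(-11 + 169\right)} = - \frac{8}{o + 158} = - \frac{8}{158 + o}$)
$\frac{S{\left(-192,20 \right)}}{8148 - -22757} + \frac{p{\left(183,172 \right)}}{-30446} = - \frac{73}{8148 - -22757} + \frac{\left(-8\right) \frac{1}{158 + 172}}{-30446} = - \frac{73}{8148 + 22757} + - \frac{8}{330} \left(- \frac{1}{30446}\right) = - \frac{73}{30905} + \left(-8\right) \frac{1}{330} \left(- \frac{1}{30446}\right) = \left(-73\right) \frac{1}{30905} - - \frac{2}{2511795} = - \frac{73}{30905} + \frac{2}{2511795} = - \frac{7331969}{3105080979}$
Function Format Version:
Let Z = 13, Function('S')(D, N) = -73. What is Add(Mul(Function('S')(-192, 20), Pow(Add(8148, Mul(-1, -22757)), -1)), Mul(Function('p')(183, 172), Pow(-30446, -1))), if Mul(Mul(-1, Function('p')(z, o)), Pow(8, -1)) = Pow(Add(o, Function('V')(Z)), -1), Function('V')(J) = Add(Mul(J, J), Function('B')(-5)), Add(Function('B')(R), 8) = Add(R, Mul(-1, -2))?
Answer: Rational(-7331969, 3105080979) ≈ -0.0023613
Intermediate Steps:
Function('B')(R) = Add(-6, R) (Function('B')(R) = Add(-8, Add(R, Mul(-1, -2))) = Add(-8, Add(R, 2)) = Add(-8, Add(2, R)) = Add(-6, R))
Function('V')(J) = Add(-11, Pow(J, 2)) (Function('V')(J) = Add(Mul(J, J), Add(-6, -5)) = Add(Pow(J, 2), -11) = Add(-11, Pow(J, 2)))
Function('p')(z, o) = Mul(-8, Pow(Add(158, o), -1)) (Function('p')(z, o) = Mul(-8, Pow(Add(o, Add(-11, Pow(13, 2))), -1)) = Mul(-8, Pow(Add(o, Add(-11, 169)), -1)) = Mul(-8, Pow(Add(o, 158), -1)) = Mul(-8, Pow(Add(158, o), -1)))
Add(Mul(Function('S')(-192, 20), Pow(Add(8148, Mul(-1, -22757)), -1)), Mul(Function('p')(183, 172), Pow(-30446, -1))) = Add(Mul(-73, Pow(Add(8148, Mul(-1, -22757)), -1)), Mul(Mul(-8, Pow(Add(158, 172), -1)), Pow(-30446, -1))) = Add(Mul(-73, Pow(Add(8148, 22757), -1)), Mul(Mul(-8, Pow(330, -1)), Rational(-1, 30446))) = Add(Mul(-73, Pow(30905, -1)), Mul(Mul(-8, Rational(1, 330)), Rational(-1, 30446))) = Add(Mul(-73, Rational(1, 30905)), Mul(Rational(-4, 165), Rational(-1, 30446))) = Add(Rational(-73, 30905), Rational(2, 2511795)) = Rational(-7331969, 3105080979)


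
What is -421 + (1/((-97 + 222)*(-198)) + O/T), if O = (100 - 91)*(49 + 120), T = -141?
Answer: -502276547/1163250 ≈ -431.79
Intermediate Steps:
O = 1521 (O = 9*169 = 1521)
-421 + (1/((-97 + 222)*(-198)) + O/T) = -421 + (1/((-97 + 222)*(-198)) + 1521/(-141)) = -421 + (-1/198/125 + 1521*(-1/141)) = -421 + ((1/125)*(-1/198) - 507/47) = -421 + (-1/24750 - 507/47) = -421 - 12548297/1163250 = -502276547/1163250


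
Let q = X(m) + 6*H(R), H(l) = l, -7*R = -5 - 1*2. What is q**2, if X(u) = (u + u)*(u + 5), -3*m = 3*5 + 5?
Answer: 64516/81 ≈ 796.49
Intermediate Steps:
R = 1 (R = -(-5 - 1*2)/7 = -(-5 - 2)/7 = -1/7*(-7) = 1)
m = -20/3 (m = -(3*5 + 5)/3 = -(15 + 5)/3 = -1/3*20 = -20/3 ≈ -6.6667)
X(u) = 2*u*(5 + u) (X(u) = (2*u)*(5 + u) = 2*u*(5 + u))
q = 254/9 (q = 2*(-20/3)*(5 - 20/3) + 6*1 = 2*(-20/3)*(-5/3) + 6 = 200/9 + 6 = 254/9 ≈ 28.222)
q**2 = (254/9)**2 = 64516/81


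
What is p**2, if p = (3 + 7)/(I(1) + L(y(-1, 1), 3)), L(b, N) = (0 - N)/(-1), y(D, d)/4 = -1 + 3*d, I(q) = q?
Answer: 25/4 ≈ 6.2500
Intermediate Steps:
y(D, d) = -4 + 12*d (y(D, d) = 4*(-1 + 3*d) = -4 + 12*d)
L(b, N) = N (L(b, N) = -N*(-1) = N)
p = 5/2 (p = (3 + 7)/(1 + 3) = 10/4 = 10*(1/4) = 5/2 ≈ 2.5000)
p**2 = (5/2)**2 = 25/4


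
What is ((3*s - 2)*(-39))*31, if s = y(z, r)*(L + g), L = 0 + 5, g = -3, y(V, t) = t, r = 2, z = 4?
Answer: -12090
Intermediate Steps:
L = 5
s = 4 (s = 2*(5 - 3) = 2*2 = 4)
((3*s - 2)*(-39))*31 = ((3*4 - 2)*(-39))*31 = ((12 - 2)*(-39))*31 = (10*(-39))*31 = -390*31 = -12090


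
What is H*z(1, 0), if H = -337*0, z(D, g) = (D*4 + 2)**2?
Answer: 0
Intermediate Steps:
z(D, g) = (2 + 4*D)**2 (z(D, g) = (4*D + 2)**2 = (2 + 4*D)**2)
H = 0
H*z(1, 0) = 0*(4*(1 + 2*1)**2) = 0*(4*(1 + 2)**2) = 0*(4*3**2) = 0*(4*9) = 0*36 = 0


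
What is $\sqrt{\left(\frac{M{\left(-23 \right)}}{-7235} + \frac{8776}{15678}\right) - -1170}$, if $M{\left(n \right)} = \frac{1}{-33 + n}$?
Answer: $\frac{149 \sqrt{14773827011699210}}{529341540} \approx 34.213$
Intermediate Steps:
$\sqrt{\left(\frac{M{\left(-23 \right)}}{-7235} + \frac{8776}{15678}\right) - -1170} = \sqrt{\left(\frac{1}{\left(-33 - 23\right) \left(-7235\right)} + \frac{8776}{15678}\right) - -1170} = \sqrt{\left(\frac{1}{-56} \left(- \frac{1}{7235}\right) + 8776 \cdot \frac{1}{15678}\right) + \left(1159 + 11\right)} = \sqrt{\left(\left(- \frac{1}{56}\right) \left(- \frac{1}{7235}\right) + \frac{4388}{7839}\right) + 1170} = \sqrt{\left(\frac{1}{405160} + \frac{4388}{7839}\right) + 1170} = \sqrt{\frac{1777849919}{3176049240} + 1170} = \sqrt{\frac{3717755460719}{3176049240}} = \frac{149 \sqrt{14773827011699210}}{529341540}$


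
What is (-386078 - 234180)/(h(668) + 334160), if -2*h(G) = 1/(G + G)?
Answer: -1657329376/892875519 ≈ -1.8562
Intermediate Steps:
h(G) = -1/(4*G) (h(G) = -1/(2*(G + G)) = -1/(2*G)/2 = -1/(4*G))
(-386078 - 234180)/(h(668) + 334160) = (-386078 - 234180)/(-1/4/668 + 334160) = -620258/(-1/4*1/668 + 334160) = -620258/(-1/2672 + 334160) = -620258/892875519/2672 = -620258*2672/892875519 = -1657329376/892875519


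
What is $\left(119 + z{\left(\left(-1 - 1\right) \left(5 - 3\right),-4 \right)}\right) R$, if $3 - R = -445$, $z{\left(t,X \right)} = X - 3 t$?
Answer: $56896$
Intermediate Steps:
$R = 448$ ($R = 3 - -445 = 3 + 445 = 448$)
$\left(119 + z{\left(\left(-1 - 1\right) \left(5 - 3\right),-4 \right)}\right) R = \left(119 - \left(4 + 3 \left(-1 - 1\right) \left(5 - 3\right)\right)\right) 448 = \left(119 - \left(4 + 3 \left(- 2 \left(5 - 3\right)\right)\right)\right) 448 = \left(119 - \left(4 + 3 \left(\left(-2\right) 2\right)\right)\right) 448 = \left(119 - -8\right) 448 = \left(119 + \left(-4 + 12\right)\right) 448 = \left(119 + 8\right) 448 = 127 \cdot 448 = 56896$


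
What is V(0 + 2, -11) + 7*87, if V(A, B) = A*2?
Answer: 613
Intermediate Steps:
V(A, B) = 2*A
V(0 + 2, -11) + 7*87 = 2*(0 + 2) + 7*87 = 2*2 + 609 = 4 + 609 = 613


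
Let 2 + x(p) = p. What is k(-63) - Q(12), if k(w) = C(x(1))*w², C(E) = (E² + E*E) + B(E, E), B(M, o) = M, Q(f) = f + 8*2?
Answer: 3941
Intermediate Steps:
x(p) = -2 + p
Q(f) = 16 + f (Q(f) = f + 16 = 16 + f)
C(E) = E + 2*E² (C(E) = (E² + E*E) + E = (E² + E²) + E = 2*E² + E = E + 2*E²)
k(w) = w² (k(w) = ((-2 + 1)*(1 + 2*(-2 + 1)))*w² = (-(1 + 2*(-1)))*w² = (-(1 - 2))*w² = (-1*(-1))*w² = 1*w² = w²)
k(-63) - Q(12) = (-63)² - (16 + 12) = 3969 - 1*28 = 3969 - 28 = 3941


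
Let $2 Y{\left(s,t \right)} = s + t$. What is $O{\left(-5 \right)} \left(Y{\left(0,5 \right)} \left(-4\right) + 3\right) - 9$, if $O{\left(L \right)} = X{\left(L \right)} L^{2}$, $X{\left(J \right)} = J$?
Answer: $866$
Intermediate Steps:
$Y{\left(s,t \right)} = \frac{s}{2} + \frac{t}{2}$ ($Y{\left(s,t \right)} = \frac{s + t}{2} = \frac{s}{2} + \frac{t}{2}$)
$O{\left(L \right)} = L^{3}$ ($O{\left(L \right)} = L L^{2} = L^{3}$)
$O{\left(-5 \right)} \left(Y{\left(0,5 \right)} \left(-4\right) + 3\right) - 9 = \left(-5\right)^{3} \left(\left(\frac{1}{2} \cdot 0 + \frac{1}{2} \cdot 5\right) \left(-4\right) + 3\right) - 9 = - 125 \left(\left(0 + \frac{5}{2}\right) \left(-4\right) + 3\right) - 9 = - 125 \left(\frac{5}{2} \left(-4\right) + 3\right) - 9 = - 125 \left(-10 + 3\right) - 9 = \left(-125\right) \left(-7\right) - 9 = 875 - 9 = 866$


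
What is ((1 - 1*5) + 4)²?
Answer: 0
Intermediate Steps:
((1 - 1*5) + 4)² = ((1 - 5) + 4)² = (-4 + 4)² = 0² = 0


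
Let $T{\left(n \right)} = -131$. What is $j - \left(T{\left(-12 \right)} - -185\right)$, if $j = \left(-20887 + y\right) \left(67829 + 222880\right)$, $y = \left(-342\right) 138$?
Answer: $-19792340901$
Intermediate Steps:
$y = -47196$
$j = -19792340847$ ($j = \left(-20887 - 47196\right) \left(67829 + 222880\right) = \left(-68083\right) 290709 = -19792340847$)
$j - \left(T{\left(-12 \right)} - -185\right) = -19792340847 - \left(-131 - -185\right) = -19792340847 - \left(-131 + 185\right) = -19792340847 - 54 = -19792340901$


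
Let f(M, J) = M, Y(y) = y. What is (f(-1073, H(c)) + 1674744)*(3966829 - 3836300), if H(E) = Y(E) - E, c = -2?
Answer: 218462601959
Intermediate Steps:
H(E) = 0 (H(E) = E - E = 0)
(f(-1073, H(c)) + 1674744)*(3966829 - 3836300) = (-1073 + 1674744)*(3966829 - 3836300) = 1673671*130529 = 218462601959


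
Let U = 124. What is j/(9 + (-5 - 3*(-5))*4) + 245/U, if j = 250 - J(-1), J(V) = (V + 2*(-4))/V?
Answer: 41889/6076 ≈ 6.8942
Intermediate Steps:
J(V) = (-8 + V)/V (J(V) = (V - 8)/V = (-8 + V)/V)
j = 241 (j = 250 - (-8 - 1)/(-1) = 250 - (-1)*(-9) = 250 - 1*9 = 250 - 9 = 241)
j/(9 + (-5 - 3*(-5))*4) + 245/U = 241/(9 + (-5 - 3*(-5))*4) + 245/124 = 241/(9 + (-5 + 15)*4) + 245*(1/124) = 241/(9 + 10*4) + 245/124 = 241/(9 + 40) + 245/124 = 241/49 + 245/124 = 41889/6076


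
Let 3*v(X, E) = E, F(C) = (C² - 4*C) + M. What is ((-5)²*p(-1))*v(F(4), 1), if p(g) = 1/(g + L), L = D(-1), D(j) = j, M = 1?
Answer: -25/6 ≈ -4.1667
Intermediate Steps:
F(C) = 1 + C² - 4*C (F(C) = (C² - 4*C) + 1 = 1 + C² - 4*C)
v(X, E) = E/3
L = -1
p(g) = 1/(-1 + g) (p(g) = 1/(g - 1) = 1/(-1 + g))
((-5)²*p(-1))*v(F(4), 1) = ((-5)²/(-1 - 1))*((⅓)*1) = (25/(-2))*(⅓) = (25*(-½))*(⅓) = -25/2*⅓ = -25/6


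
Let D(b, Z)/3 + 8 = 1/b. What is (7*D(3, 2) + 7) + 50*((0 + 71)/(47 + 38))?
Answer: -1908/17 ≈ -112.24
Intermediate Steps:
D(b, Z) = -24 + 3/b
(7*D(3, 2) + 7) + 50*((0 + 71)/(47 + 38)) = (7*(-24 + 3/3) + 7) + 50*((0 + 71)/(47 + 38)) = (7*(-24 + 3*(⅓)) + 7) + 50*(71/85) = (7*(-24 + 1) + 7) + 50*(71*(1/85)) = (7*(-23) + 7) + 50*(71/85) = (-161 + 7) + 710/17 = -154 + 710/17 = -1908/17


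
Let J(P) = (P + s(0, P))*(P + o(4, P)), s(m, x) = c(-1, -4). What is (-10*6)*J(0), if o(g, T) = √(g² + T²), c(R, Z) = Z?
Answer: 960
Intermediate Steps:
s(m, x) = -4
o(g, T) = √(T² + g²)
J(P) = (-4 + P)*(P + √(16 + P²)) (J(P) = (P - 4)*(P + √(P² + 4²)) = (-4 + P)*(P + √(P² + 16)) = (-4 + P)*(P + √(16 + P²)))
(-10*6)*J(0) = (-10*6)*(0² - 4*0 - 4*√(16 + 0²) + 0*√(16 + 0²)) = (-5*12)*(0 + 0 - 4*√(16 + 0) + 0*√(16 + 0)) = -60*(0 + 0 - 4*√16 + 0*√16) = -60*(0 + 0 - 4*4 + 0*4) = -60*(0 + 0 - 16 + 0) = -60*(-16) = 960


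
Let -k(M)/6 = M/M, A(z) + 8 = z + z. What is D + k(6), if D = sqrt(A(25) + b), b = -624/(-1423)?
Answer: -6 + 3*sqrt(9548330)/1423 ≈ 0.51448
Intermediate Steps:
b = 624/1423 (b = -624*(-1/1423) = 624/1423 ≈ 0.43851)
A(z) = -8 + 2*z (A(z) = -8 + (z + z) = -8 + 2*z)
k(M) = -6 (k(M) = -6*M/M = -6*1 = -6)
D = 3*sqrt(9548330)/1423 (D = sqrt((-8 + 2*25) + 624/1423) = sqrt((-8 + 50) + 624/1423) = sqrt(42 + 624/1423) = sqrt(60390/1423) = 3*sqrt(9548330)/1423 ≈ 6.5145)
D + k(6) = 3*sqrt(9548330)/1423 - 6 = -6 + 3*sqrt(9548330)/1423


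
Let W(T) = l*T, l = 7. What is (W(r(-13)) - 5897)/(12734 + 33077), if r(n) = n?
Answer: -5988/45811 ≈ -0.13071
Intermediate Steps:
W(T) = 7*T
(W(r(-13)) - 5897)/(12734 + 33077) = (7*(-13) - 5897)/(12734 + 33077) = (-91 - 5897)/45811 = -5988*1/45811 = -5988/45811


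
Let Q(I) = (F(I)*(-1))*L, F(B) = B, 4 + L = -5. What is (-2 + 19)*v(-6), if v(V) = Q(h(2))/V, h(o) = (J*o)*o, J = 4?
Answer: -408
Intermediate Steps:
L = -9 (L = -4 - 5 = -9)
h(o) = 4*o² (h(o) = (4*o)*o = 4*o²)
Q(I) = 9*I (Q(I) = (I*(-1))*(-9) = -I*(-9) = 9*I)
v(V) = 144/V (v(V) = (9*(4*2²))/V = (9*(4*4))/V = (9*16)/V = 144/V)
(-2 + 19)*v(-6) = (-2 + 19)*(144/(-6)) = 17*(144*(-⅙)) = 17*(-24) = -408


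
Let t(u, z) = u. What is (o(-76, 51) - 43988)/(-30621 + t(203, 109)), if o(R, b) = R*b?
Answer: 23932/15209 ≈ 1.5735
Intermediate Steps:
(o(-76, 51) - 43988)/(-30621 + t(203, 109)) = (-76*51 - 43988)/(-30621 + 203) = (-3876 - 43988)/(-30418) = -47864*(-1/30418) = 23932/15209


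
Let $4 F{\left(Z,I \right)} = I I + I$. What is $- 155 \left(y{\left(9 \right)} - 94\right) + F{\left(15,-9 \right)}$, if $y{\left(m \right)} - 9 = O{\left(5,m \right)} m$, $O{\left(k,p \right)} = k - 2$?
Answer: $9008$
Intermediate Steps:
$O{\left(k,p \right)} = -2 + k$ ($O{\left(k,p \right)} = k - 2 = -2 + k$)
$F{\left(Z,I \right)} = \frac{I}{4} + \frac{I^{2}}{4}$ ($F{\left(Z,I \right)} = \frac{I I + I}{4} = \frac{I^{2} + I}{4} = \frac{I + I^{2}}{4} = \frac{I}{4} + \frac{I^{2}}{4}$)
$y{\left(m \right)} = 9 + 3 m$ ($y{\left(m \right)} = 9 + \left(-2 + 5\right) m = 9 + 3 m$)
$- 155 \left(y{\left(9 \right)} - 94\right) + F{\left(15,-9 \right)} = - 155 \left(\left(9 + 3 \cdot 9\right) - 94\right) + \frac{1}{4} \left(-9\right) \left(1 - 9\right) = - 155 \left(\left(9 + 27\right) - 94\right) + \frac{1}{4} \left(-9\right) \left(-8\right) = - 155 \left(36 - 94\right) + 18 = \left(-155\right) \left(-58\right) + 18 = 8990 + 18 = 9008$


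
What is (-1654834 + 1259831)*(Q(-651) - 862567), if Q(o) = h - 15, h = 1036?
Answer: 340313254638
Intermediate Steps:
Q(o) = 1021 (Q(o) = 1036 - 15 = 1021)
(-1654834 + 1259831)*(Q(-651) - 862567) = (-1654834 + 1259831)*(1021 - 862567) = -395003*(-861546) = 340313254638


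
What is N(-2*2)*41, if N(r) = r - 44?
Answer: -1968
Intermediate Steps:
N(r) = -44 + r
N(-2*2)*41 = (-44 - 2*2)*41 = (-44 - 4)*41 = -48*41 = -1968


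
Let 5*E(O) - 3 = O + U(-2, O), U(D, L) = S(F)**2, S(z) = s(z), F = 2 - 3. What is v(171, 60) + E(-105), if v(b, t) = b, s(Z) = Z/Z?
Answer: 754/5 ≈ 150.80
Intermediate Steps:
F = -1
s(Z) = 1
S(z) = 1
U(D, L) = 1 (U(D, L) = 1**2 = 1)
E(O) = 4/5 + O/5 (E(O) = 3/5 + (O + 1)/5 = 3/5 + (1 + O)/5 = 3/5 + (1/5 + O/5) = 4/5 + O/5)
v(171, 60) + E(-105) = 171 + (4/5 + (1/5)*(-105)) = 171 + (4/5 - 21) = 171 - 101/5 = 754/5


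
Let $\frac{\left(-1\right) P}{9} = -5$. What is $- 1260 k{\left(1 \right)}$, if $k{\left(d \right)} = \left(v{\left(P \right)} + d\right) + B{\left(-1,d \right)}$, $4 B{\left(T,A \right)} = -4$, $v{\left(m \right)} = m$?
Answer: $-56700$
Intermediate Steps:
$P = 45$ ($P = \left(-9\right) \left(-5\right) = 45$)
$B{\left(T,A \right)} = -1$ ($B{\left(T,A \right)} = \frac{1}{4} \left(-4\right) = -1$)
$k{\left(d \right)} = 44 + d$ ($k{\left(d \right)} = \left(45 + d\right) - 1 = 44 + d$)
$- 1260 k{\left(1 \right)} = - 1260 \left(44 + 1\right) = \left(-1260\right) 45 = -56700$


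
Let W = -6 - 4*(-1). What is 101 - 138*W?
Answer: 377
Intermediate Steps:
W = -2 (W = -6 + 4 = -2)
101 - 138*W = 101 - 138*(-2) = 101 + 276 = 377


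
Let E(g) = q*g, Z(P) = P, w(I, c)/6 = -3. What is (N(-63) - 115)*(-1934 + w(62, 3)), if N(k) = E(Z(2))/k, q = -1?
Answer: 14138336/63 ≈ 2.2442e+5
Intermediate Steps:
w(I, c) = -18 (w(I, c) = 6*(-3) = -18)
E(g) = -g
N(k) = -2/k (N(k) = (-1*2)/k = -2/k)
(N(-63) - 115)*(-1934 + w(62, 3)) = (-2/(-63) - 115)*(-1934 - 18) = (-2*(-1/63) - 115)*(-1952) = (2/63 - 115)*(-1952) = -7243/63*(-1952) = 14138336/63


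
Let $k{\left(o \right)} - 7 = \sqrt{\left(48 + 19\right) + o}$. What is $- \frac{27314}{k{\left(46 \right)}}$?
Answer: $\frac{95599}{32} - \frac{13657 \sqrt{113}}{32} \approx -1549.3$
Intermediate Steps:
$k{\left(o \right)} = 7 + \sqrt{67 + o}$ ($k{\left(o \right)} = 7 + \sqrt{\left(48 + 19\right) + o} = 7 + \sqrt{67 + o}$)
$- \frac{27314}{k{\left(46 \right)}} = - \frac{27314}{7 + \sqrt{67 + 46}} = - \frac{27314}{7 + \sqrt{113}}$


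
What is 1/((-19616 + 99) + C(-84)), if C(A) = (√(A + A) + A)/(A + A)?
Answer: -3278772/63990153739 + 2*I*√42/63990153739 ≈ -5.1239e-5 + 2.0255e-10*I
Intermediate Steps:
C(A) = (A + √2*√A)/(2*A) (C(A) = (√(2*A) + A)/((2*A)) = (√2*√A + A)*(1/(2*A)) = (A + √2*√A)*(1/(2*A)) = (A + √2*√A)/(2*A))
1/((-19616 + 99) + C(-84)) = 1/((-19616 + 99) + (½ + √2/(2*√(-84)))) = 1/(-19517 + (½ + √2*(-I*√21/42)/2)) = 1/(-19517 + (½ - I*√42/84)) = 1/(-39033/2 - I*√42/84)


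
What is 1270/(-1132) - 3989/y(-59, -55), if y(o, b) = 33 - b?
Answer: -1156827/24904 ≈ -46.451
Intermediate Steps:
1270/(-1132) - 3989/y(-59, -55) = 1270/(-1132) - 3989/(33 - 1*(-55)) = 1270*(-1/1132) - 3989/(33 + 55) = -635/566 - 3989/88 = -1156827/24904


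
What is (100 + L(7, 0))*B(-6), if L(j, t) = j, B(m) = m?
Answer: -642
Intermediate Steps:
(100 + L(7, 0))*B(-6) = (100 + 7)*(-6) = 107*(-6) = -642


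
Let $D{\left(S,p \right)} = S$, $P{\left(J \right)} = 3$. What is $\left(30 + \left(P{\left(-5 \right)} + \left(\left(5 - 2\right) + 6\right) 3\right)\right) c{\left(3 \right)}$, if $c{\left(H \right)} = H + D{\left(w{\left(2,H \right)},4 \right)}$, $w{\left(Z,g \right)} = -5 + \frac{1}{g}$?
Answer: $-100$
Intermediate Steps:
$c{\left(H \right)} = -5 + H + \frac{1}{H}$ ($c{\left(H \right)} = H - \left(5 - \frac{1}{H}\right) = -5 + H + \frac{1}{H}$)
$\left(30 + \left(P{\left(-5 \right)} + \left(\left(5 - 2\right) + 6\right) 3\right)\right) c{\left(3 \right)} = \left(30 + \left(3 + \left(\left(5 - 2\right) + 6\right) 3\right)\right) \left(-5 + 3 + \frac{1}{3}\right) = \left(30 + \left(3 + \left(3 + 6\right) 3\right)\right) \left(- \frac{5}{3}\right) = \left(30 + \left(3 + 9 \cdot 3\right)\right) \left(- \frac{5}{3}\right) = \left(30 + \left(3 + 27\right)\right) \left(- \frac{5}{3}\right) = \left(30 + 30\right) \left(- \frac{5}{3}\right) = 60 \left(- \frac{5}{3}\right) = -100$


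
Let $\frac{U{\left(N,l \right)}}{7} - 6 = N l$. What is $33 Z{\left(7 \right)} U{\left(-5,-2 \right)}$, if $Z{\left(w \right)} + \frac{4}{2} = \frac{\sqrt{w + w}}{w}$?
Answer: $-7392 + 528 \sqrt{14} \approx -5416.4$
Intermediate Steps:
$Z{\left(w \right)} = -2 + \frac{\sqrt{2}}{\sqrt{w}}$ ($Z{\left(w \right)} = -2 + \frac{\sqrt{w + w}}{w} = -2 + \frac{\sqrt{2 w}}{w} = -2 + \frac{\sqrt{2} \sqrt{w}}{w} = -2 + \frac{\sqrt{2}}{\sqrt{w}}$)
$U{\left(N,l \right)} = 42 + 7 N l$
$33 Z{\left(7 \right)} U{\left(-5,-2 \right)} = 33 \left(-2 + \frac{\sqrt{2}}{\sqrt{7}}\right) \left(42 + 7 \left(-5\right) \left(-2\right)\right) = 33 \left(-2 + \sqrt{2} \frac{\sqrt{7}}{7}\right) \left(42 + 70\right) = 33 \left(-2 + \frac{\sqrt{14}}{7}\right) 112 = \left(-66 + \frac{33 \sqrt{14}}{7}\right) 112 = -7392 + 528 \sqrt{14}$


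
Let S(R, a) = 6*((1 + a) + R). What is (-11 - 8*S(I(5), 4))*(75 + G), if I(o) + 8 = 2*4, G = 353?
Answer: -107428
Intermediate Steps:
I(o) = 0 (I(o) = -8 + 2*4 = -8 + 8 = 0)
S(R, a) = 6 + 6*R + 6*a (S(R, a) = 6*(1 + R + a) = 6 + 6*R + 6*a)
(-11 - 8*S(I(5), 4))*(75 + G) = (-11 - 8*(6 + 6*0 + 6*4))*(75 + 353) = (-11 - 8*(6 + 0 + 24))*428 = (-11 - 8*30)*428 = (-11 - 240)*428 = -251*428 = -107428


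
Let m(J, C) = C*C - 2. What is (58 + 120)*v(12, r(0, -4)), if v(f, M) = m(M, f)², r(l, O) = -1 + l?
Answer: 3589192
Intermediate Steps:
m(J, C) = -2 + C² (m(J, C) = C² - 2 = -2 + C²)
v(f, M) = (-2 + f²)²
(58 + 120)*v(12, r(0, -4)) = (58 + 120)*(-2 + 12²)² = 178*(-2 + 144)² = 178*142² = 178*20164 = 3589192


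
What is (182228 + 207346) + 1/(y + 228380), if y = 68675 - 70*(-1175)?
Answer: 147767366071/379305 ≈ 3.8957e+5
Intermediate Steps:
y = 150925 (y = 68675 - 1*(-82250) = 68675 + 82250 = 150925)
(182228 + 207346) + 1/(y + 228380) = (182228 + 207346) + 1/(150925 + 228380) = 389574 + 1/379305 = 147767366071/379305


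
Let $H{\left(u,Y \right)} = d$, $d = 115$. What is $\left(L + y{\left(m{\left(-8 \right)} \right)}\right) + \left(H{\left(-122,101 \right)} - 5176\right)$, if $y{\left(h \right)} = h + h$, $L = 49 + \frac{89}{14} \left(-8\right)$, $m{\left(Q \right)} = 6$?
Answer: $- \frac{35356}{7} \approx -5050.9$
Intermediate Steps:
$H{\left(u,Y \right)} = 115$
$L = - \frac{13}{7}$ ($L = 49 + 89 \cdot \frac{1}{14} \left(-8\right) = 49 + \frac{89}{14} \left(-8\right) = 49 - \frac{356}{7} = - \frac{13}{7} \approx -1.8571$)
$y{\left(h \right)} = 2 h$
$\left(L + y{\left(m{\left(-8 \right)} \right)}\right) + \left(H{\left(-122,101 \right)} - 5176\right) = \left(- \frac{13}{7} + 2 \cdot 6\right) + \left(115 - 5176\right) = \left(- \frac{13}{7} + 12\right) + \left(115 - 5176\right) = \frac{71}{7} - 5061 = - \frac{35356}{7}$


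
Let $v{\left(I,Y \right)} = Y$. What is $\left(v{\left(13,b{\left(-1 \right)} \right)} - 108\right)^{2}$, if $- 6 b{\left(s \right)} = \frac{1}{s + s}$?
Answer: $\frac{1677025}{144} \approx 11646.0$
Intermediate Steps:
$b{\left(s \right)} = - \frac{1}{12 s}$ ($b{\left(s \right)} = - \frac{1}{6 \left(s + s\right)} = - \frac{1}{6 \cdot 2 s} = - \frac{\frac{1}{2} \frac{1}{s}}{6} = - \frac{1}{12 s}$)
$\left(v{\left(13,b{\left(-1 \right)} \right)} - 108\right)^{2} = \left(- \frac{1}{12 \left(-1\right)} - 108\right)^{2} = \left(\left(- \frac{1}{12}\right) \left(-1\right) - 108\right)^{2} = \left(\frac{1}{12} - 108\right)^{2} = \left(- \frac{1295}{12}\right)^{2} = \frac{1677025}{144}$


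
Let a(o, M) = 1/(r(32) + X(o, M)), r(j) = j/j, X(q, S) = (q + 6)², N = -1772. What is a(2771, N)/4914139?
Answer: 1/37896513150470 ≈ 2.6388e-14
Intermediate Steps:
X(q, S) = (6 + q)²
r(j) = 1
a(o, M) = 1/(1 + (6 + o)²)
a(2771, N)/4914139 = 1/((1 + (6 + 2771)²)*4914139) = (1/4914139)/(1 + 2777²) = (1/4914139)/(1 + 7711729) = (1/4914139)/7711730 = (1/7711730)*(1/4914139) = 1/37896513150470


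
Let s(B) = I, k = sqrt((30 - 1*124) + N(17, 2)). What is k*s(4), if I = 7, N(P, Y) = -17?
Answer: 7*I*sqrt(111) ≈ 73.75*I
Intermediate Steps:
k = I*sqrt(111) (k = sqrt((30 - 1*124) - 17) = sqrt((30 - 124) - 17) = sqrt(-94 - 17) = sqrt(-111) = I*sqrt(111) ≈ 10.536*I)
s(B) = 7
k*s(4) = (I*sqrt(111))*7 = 7*I*sqrt(111)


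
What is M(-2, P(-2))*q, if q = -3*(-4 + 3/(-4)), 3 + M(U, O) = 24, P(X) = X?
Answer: 1197/4 ≈ 299.25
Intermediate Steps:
M(U, O) = 21 (M(U, O) = -3 + 24 = 21)
q = 57/4 (q = -3*(-4 + 3*(-¼)) = -3*(-4 - ¾) = -3*(-19/4) = 57/4 ≈ 14.250)
M(-2, P(-2))*q = 21*(57/4) = 1197/4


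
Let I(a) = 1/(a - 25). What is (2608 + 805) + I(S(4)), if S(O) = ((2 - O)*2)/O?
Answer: 88737/26 ≈ 3413.0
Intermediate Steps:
S(O) = (4 - 2*O)/O
I(a) = 1/(-25 + a)
(2608 + 805) + I(S(4)) = (2608 + 805) + 1/(-25 + (-2 + 4/4)) = 3413 + 1/(-25 + (-2 + 4*(¼))) = 3413 + 1/(-25 + (-2 + 1)) = 3413 + 1/(-25 - 1) = 3413 + 1/(-26) = 3413 - 1/26 = 88737/26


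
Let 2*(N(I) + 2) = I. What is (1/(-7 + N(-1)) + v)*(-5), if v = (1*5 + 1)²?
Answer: -3410/19 ≈ -179.47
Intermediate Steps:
N(I) = -2 + I/2
v = 36 (v = (5 + 1)² = 6² = 36)
(1/(-7 + N(-1)) + v)*(-5) = (1/(-7 + (-2 + (½)*(-1))) + 36)*(-5) = (1/(-7 + (-2 - ½)) + 36)*(-5) = (1/(-7 - 5/2) + 36)*(-5) = (1/(-19/2) + 36)*(-5) = (-2/19 + 36)*(-5) = (682/19)*(-5) = -3410/19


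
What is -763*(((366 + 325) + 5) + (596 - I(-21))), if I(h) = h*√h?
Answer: -985796 - 16023*I*√21 ≈ -9.858e+5 - 73427.0*I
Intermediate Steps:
I(h) = h^(3/2)
-763*(((366 + 325) + 5) + (596 - I(-21))) = -763*(((366 + 325) + 5) + (596 - (-21)^(3/2))) = -763*((691 + 5) + (596 - (-21)*I*√21)) = -763*(696 + (596 + 21*I*√21)) = -763*(1292 + 21*I*√21) = -985796 - 16023*I*√21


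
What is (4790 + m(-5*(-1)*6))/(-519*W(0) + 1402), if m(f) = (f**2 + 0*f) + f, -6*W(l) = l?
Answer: 2860/701 ≈ 4.0799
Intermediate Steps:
W(l) = -l/6
m(f) = f + f**2 (m(f) = (f**2 + 0) + f = f**2 + f = f + f**2)
(4790 + m(-5*(-1)*6))/(-519*W(0) + 1402) = (4790 + (-5*(-1)*6)*(1 - 5*(-1)*6))/(-(-173)*0/2 + 1402) = (4790 + (5*6)*(1 + 5*6))/(-519*0 + 1402) = (4790 + 30*(1 + 30))/(0 + 1402) = (4790 + 30*31)/1402 = (4790 + 930)*(1/1402) = 5720*(1/1402) = 2860/701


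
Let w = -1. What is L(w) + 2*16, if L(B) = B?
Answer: 31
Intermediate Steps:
L(w) + 2*16 = -1 + 2*16 = -1 + 32 = 31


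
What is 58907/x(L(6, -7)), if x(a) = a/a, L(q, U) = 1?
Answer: 58907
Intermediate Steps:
x(a) = 1
58907/x(L(6, -7)) = 58907/1 = 58907*1 = 58907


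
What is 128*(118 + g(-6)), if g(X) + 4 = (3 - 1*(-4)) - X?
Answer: 16256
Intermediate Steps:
g(X) = 3 - X (g(X) = -4 + ((3 - 1*(-4)) - X) = -4 + ((3 + 4) - X) = -4 + (7 - X) = 3 - X)
128*(118 + g(-6)) = 128*(118 + (3 - 1*(-6))) = 128*(118 + (3 + 6)) = 128*(118 + 9) = 128*127 = 16256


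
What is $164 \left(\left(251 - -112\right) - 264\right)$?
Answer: $16236$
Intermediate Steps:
$164 \left(\left(251 - -112\right) - 264\right) = 164 \left(\left(251 + 112\right) - 264\right) = 164 \left(363 - 264\right) = 164 \cdot 99 = 16236$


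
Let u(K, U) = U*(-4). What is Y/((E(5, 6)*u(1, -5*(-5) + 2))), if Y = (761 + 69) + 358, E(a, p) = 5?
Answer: -11/5 ≈ -2.2000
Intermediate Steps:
u(K, U) = -4*U
Y = 1188 (Y = 830 + 358 = 1188)
Y/((E(5, 6)*u(1, -5*(-5) + 2))) = 1188/((5*(-4*(-5*(-5) + 2)))) = 1188/((5*(-4*(25 + 2)))) = 1188/((5*(-4*27))) = 1188/((5*(-108))) = 1188/(-540) = 1188*(-1/540) = -11/5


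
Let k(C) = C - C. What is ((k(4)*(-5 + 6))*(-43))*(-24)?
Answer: 0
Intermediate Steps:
k(C) = 0
((k(4)*(-5 + 6))*(-43))*(-24) = ((0*(-5 + 6))*(-43))*(-24) = ((0*1)*(-43))*(-24) = (0*(-43))*(-24) = 0*(-24) = 0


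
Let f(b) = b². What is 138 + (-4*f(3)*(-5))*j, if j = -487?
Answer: -87522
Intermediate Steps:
138 + (-4*f(3)*(-5))*j = 138 + (-4*3²*(-5))*(-487) = 138 + (-4*9*(-5))*(-487) = 138 - 36*(-5)*(-487) = 138 + 180*(-487) = 138 - 87660 = -87522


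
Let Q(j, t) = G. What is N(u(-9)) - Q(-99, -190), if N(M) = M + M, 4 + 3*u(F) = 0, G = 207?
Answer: -629/3 ≈ -209.67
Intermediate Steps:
Q(j, t) = 207
u(F) = -4/3 (u(F) = -4/3 + (⅓)*0 = -4/3 + 0 = -4/3)
N(M) = 2*M
N(u(-9)) - Q(-99, -190) = 2*(-4/3) - 1*207 = -8/3 - 207 = -629/3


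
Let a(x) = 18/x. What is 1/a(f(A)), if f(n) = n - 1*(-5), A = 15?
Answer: 10/9 ≈ 1.1111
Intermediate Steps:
f(n) = 5 + n (f(n) = n + 5 = 5 + n)
1/a(f(A)) = 1/(18/(5 + 15)) = 1/(18/20) = 1/(18*(1/20)) = 1/(9/10) = 10/9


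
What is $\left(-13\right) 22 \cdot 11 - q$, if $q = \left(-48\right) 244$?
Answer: $8566$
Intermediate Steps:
$q = -11712$
$\left(-13\right) 22 \cdot 11 - q = \left(-13\right) 22 \cdot 11 - -11712 = \left(-286\right) 11 + 11712 = -3146 + 11712 = 8566$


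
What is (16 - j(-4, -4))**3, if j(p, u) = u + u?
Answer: 13824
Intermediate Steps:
j(p, u) = 2*u
(16 - j(-4, -4))**3 = (16 - 2*(-4))**3 = (16 - 1*(-8))**3 = (16 + 8)**3 = 24**3 = 13824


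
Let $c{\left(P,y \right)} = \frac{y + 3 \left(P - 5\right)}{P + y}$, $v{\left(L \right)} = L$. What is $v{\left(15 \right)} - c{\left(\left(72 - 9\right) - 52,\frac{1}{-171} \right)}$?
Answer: $\frac{25123}{1880} \approx 13.363$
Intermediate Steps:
$c{\left(P,y \right)} = \frac{-15 + y + 3 P}{P + y}$ ($c{\left(P,y \right)} = \frac{y + 3 \left(-5 + P\right)}{P + y} = \frac{y + \left(-15 + 3 P\right)}{P + y} = \frac{-15 + y + 3 P}{P + y}$)
$v{\left(15 \right)} - c{\left(\left(72 - 9\right) - 52,\frac{1}{-171} \right)} = 15 - \frac{-15 + \frac{1}{-171} + 3 \left(\left(72 - 9\right) - 52\right)}{\left(\left(72 - 9\right) - 52\right) + \frac{1}{-171}} = 15 - \frac{-15 - \frac{1}{171} + 3 \left(63 - 52\right)}{\left(63 - 52\right) - \frac{1}{171}} = 15 - \frac{-15 - \frac{1}{171} + 3 \cdot 11}{11 - \frac{1}{171}} = 15 - \frac{-15 - \frac{1}{171} + 33}{\frac{1880}{171}} = 15 - \frac{171}{1880} \cdot \frac{3077}{171} = 15 - \frac{3077}{1880} = \frac{25123}{1880}$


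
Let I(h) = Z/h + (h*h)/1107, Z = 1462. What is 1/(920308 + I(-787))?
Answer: 871209/802266437341 ≈ 1.0859e-6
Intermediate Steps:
I(h) = 1462/h + h**2/1107 (I(h) = 1462/h + (h*h)/1107 = 1462/h + h**2*(1/1107) = 1462/h + h**2/1107)
1/(920308 + I(-787)) = 1/(920308 + (1/1107)*(1618434 + (-787)**3)/(-787)) = 1/(920308 + (1/1107)*(-1/787)*(1618434 - 487443403)) = 1/(920308 + (1/1107)*(-1/787)*(-485824969)) = 1/(920308 + 485824969/871209) = 1/(802266437341/871209) = 871209/802266437341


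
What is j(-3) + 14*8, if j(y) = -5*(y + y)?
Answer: 142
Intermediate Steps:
j(y) = -10*y
j(-3) + 14*8 = -10*(-3) + 14*8 = 30 + 112 = 142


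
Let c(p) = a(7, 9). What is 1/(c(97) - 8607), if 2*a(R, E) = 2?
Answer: -1/8606 ≈ -0.00011620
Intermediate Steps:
a(R, E) = 1 (a(R, E) = (1/2)*2 = 1)
c(p) = 1
1/(c(97) - 8607) = 1/(1 - 8607) = 1/(-8606) = -1/8606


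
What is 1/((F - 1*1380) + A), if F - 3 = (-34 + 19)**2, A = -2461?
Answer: -1/3613 ≈ -0.00027678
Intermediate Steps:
F = 228 (F = 3 + (-34 + 19)**2 = 3 + (-15)**2 = 3 + 225 = 228)
1/((F - 1*1380) + A) = 1/((228 - 1*1380) - 2461) = 1/((228 - 1380) - 2461) = 1/(-1152 - 2461) = 1/(-3613) = -1/3613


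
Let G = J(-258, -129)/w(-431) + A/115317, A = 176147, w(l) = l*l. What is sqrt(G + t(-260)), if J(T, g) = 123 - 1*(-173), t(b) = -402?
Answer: 5*I*sqrt(4396728632253099)/16567209 ≈ 20.012*I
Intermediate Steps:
w(l) = l**2
J(T, g) = 296 (J(T, g) = 123 + 173 = 296)
G = 32755376699/21421401237 (G = 296/((-431)**2) + 176147/115317 = 296/185761 + 176147*(1/115317) = 296*(1/185761) + 176147/115317 = 296/185761 + 176147/115317 = 32755376699/21421401237 ≈ 1.5291)
sqrt(G + t(-260)) = sqrt(32755376699/21421401237 - 402) = sqrt(-8578647920575/21421401237) = 5*I*sqrt(4396728632253099)/16567209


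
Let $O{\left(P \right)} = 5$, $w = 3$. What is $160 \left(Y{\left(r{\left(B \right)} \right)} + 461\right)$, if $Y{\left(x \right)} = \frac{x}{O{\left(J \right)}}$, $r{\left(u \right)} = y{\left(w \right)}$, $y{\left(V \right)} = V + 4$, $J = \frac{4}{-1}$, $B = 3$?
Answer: $73984$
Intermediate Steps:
$J = -4$ ($J = 4 \left(-1\right) = -4$)
$y{\left(V \right)} = 4 + V$
$r{\left(u \right)} = 7$ ($r{\left(u \right)} = 4 + 3 = 7$)
$Y{\left(x \right)} = \frac{x}{5}$
$160 \left(Y{\left(r{\left(B \right)} \right)} + 461\right) = 160 \left(\frac{1}{5} \cdot 7 + 461\right) = 160 \left(\frac{7}{5} + 461\right) = 160 \cdot \frac{2312}{5} = 73984$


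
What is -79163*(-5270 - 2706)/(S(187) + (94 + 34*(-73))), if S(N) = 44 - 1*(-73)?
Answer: -631404088/2271 ≈ -2.7803e+5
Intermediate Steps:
S(N) = 117 (S(N) = 44 + 73 = 117)
-79163*(-5270 - 2706)/(S(187) + (94 + 34*(-73))) = -79163*(-5270 - 2706)/(117 + (94 + 34*(-73))) = -79163*(-7976/(117 + (94 - 2482))) = -79163*(-7976/(117 - 2388)) = -79163/((-2271*(-1/7976))) = -79163/2271/7976 = -79163*7976/2271 = -631404088/2271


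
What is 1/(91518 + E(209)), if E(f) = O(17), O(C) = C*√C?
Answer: 91518/8375539411 - 17*√17/8375539411 ≈ 1.0918e-5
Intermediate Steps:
O(C) = C^(3/2)
E(f) = 17*√17 (E(f) = 17^(3/2) = 17*√17)
1/(91518 + E(209)) = 1/(91518 + 17*√17)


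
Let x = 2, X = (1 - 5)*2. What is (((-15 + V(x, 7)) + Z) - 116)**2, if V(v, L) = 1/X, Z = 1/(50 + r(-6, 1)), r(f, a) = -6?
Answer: 133102369/7744 ≈ 17188.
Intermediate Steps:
X = -8 (X = -4*2 = -8)
Z = 1/44 (Z = 1/(50 - 6) = 1/44 ≈ 0.022727)
V(v, L) = -1/8 (V(v, L) = 1/(-8) = -1/8)
(((-15 + V(x, 7)) + Z) - 116)**2 = (((-15 - 1/8) + 1/44) - 116)**2 = ((-121/8 + 1/44) - 116)**2 = (-1329/88 - 116)**2 = (-11537/88)**2 = 133102369/7744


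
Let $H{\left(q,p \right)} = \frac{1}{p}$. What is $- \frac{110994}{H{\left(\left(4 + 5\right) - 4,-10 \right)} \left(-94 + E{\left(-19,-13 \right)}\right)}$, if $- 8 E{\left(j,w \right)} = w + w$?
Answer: $- \frac{1479920}{121} \approx -12231.0$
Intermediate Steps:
$E{\left(j,w \right)} = - \frac{w}{4}$ ($E{\left(j,w \right)} = - \frac{w + w}{8} = - \frac{2 w}{8} = - \frac{w}{4}$)
$- \frac{110994}{H{\left(\left(4 + 5\right) - 4,-10 \right)} \left(-94 + E{\left(-19,-13 \right)}\right)} = - \frac{110994}{\frac{1}{-10} \left(-94 - - \frac{13}{4}\right)} = - \frac{110994}{\left(- \frac{1}{10}\right) \left(-94 + \frac{13}{4}\right)} = - \frac{110994}{\left(- \frac{1}{10}\right) \left(- \frac{363}{4}\right)} = - \frac{110994}{\frac{363}{40}} = \left(-110994\right) \frac{40}{363} = - \frac{1479920}{121}$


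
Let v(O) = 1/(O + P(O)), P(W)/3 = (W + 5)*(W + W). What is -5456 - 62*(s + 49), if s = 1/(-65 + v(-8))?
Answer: -75070034/8839 ≈ -8493.0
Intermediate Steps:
P(W) = 6*W*(5 + W) (P(W) = 3*((W + 5)*(W + W)) = 3*((5 + W)*(2*W)) = 3*(2*W*(5 + W)) = 6*W*(5 + W))
v(O) = 1/(O + 6*O*(5 + O))
s = -136/8839 (s = 1/(-65 + 1/((-8)*(31 + 6*(-8)))) = 1/(-65 - 1/(8*(31 - 48))) = 1/(-65 - ⅛/(-17)) = 1/(-65 - ⅛*(-1/17)) = 1/(-65 + 1/136) = 1/(-8839/136) = -136/8839 ≈ -0.015386)
-5456 - 62*(s + 49) = -5456 - 62*(-136/8839 + 49) = -5456 - 62*432975/8839 = -5456 - 1*26844450/8839 = -5456 - 26844450/8839 = -75070034/8839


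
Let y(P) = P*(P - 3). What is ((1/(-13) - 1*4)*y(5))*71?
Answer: -37630/13 ≈ -2894.6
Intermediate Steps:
y(P) = P*(-3 + P)
((1/(-13) - 1*4)*y(5))*71 = ((1/(-13) - 1*4)*(5*(-3 + 5)))*71 = ((-1/13 - 4)*(5*2))*71 = -53/13*10*71 = -530/13*71 = -37630/13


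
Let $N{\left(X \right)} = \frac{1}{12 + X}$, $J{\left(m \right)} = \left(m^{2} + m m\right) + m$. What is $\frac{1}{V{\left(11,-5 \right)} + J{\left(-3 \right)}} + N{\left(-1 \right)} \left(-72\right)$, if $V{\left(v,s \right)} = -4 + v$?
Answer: $- \frac{13}{2} \approx -6.5$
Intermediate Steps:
$J{\left(m \right)} = m + 2 m^{2}$ ($J{\left(m \right)} = \left(m^{2} + m^{2}\right) + m = 2 m^{2} + m = m + 2 m^{2}$)
$\frac{1}{V{\left(11,-5 \right)} + J{\left(-3 \right)}} + N{\left(-1 \right)} \left(-72\right) = \frac{1}{\left(-4 + 11\right) - 3 \left(1 + 2 \left(-3\right)\right)} + \frac{1}{12 - 1} \left(-72\right) = \frac{1}{7 - 3 \left(1 - 6\right)} + \frac{1}{11} \left(-72\right) = \frac{1}{7 - -15} + \frac{1}{11} \left(-72\right) = \frac{1}{7 + 15} - \frac{72}{11} = \frac{1}{22} - \frac{72}{11} = - \frac{13}{2}$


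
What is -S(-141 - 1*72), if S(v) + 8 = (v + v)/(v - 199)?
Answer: 1435/206 ≈ 6.9660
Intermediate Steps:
S(v) = -8 + 2*v/(-199 + v) (S(v) = -8 + (v + v)/(v - 199) = -8 + (2*v)/(-199 + v) = -8 + 2*v/(-199 + v))
-S(-141 - 1*72) = -2*(796 - 3*(-141 - 1*72))/(-199 + (-141 - 1*72)) = -2*(796 - 3*(-141 - 72))/(-199 + (-141 - 72)) = -2*(796 - 3*(-213))/(-199 - 213) = -2*(796 + 639)/(-412) = -2*(-1)*1435/412 = -1*(-1435/206) = 1435/206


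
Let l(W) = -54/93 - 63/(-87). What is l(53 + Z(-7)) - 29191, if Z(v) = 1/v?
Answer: -26242580/899 ≈ -29191.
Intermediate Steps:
l(W) = 129/899 (l(W) = -54*1/93 - 63*(-1/87) = -18/31 + 21/29 = 129/899)
l(53 + Z(-7)) - 29191 = 129/899 - 29191 = -26242580/899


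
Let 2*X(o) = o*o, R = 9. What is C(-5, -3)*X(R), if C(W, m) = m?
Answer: -243/2 ≈ -121.50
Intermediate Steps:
X(o) = o**2/2 (X(o) = (o*o)/2 = o**2/2)
C(-5, -3)*X(R) = -3*9**2/2 = -3*81/2 = -243/2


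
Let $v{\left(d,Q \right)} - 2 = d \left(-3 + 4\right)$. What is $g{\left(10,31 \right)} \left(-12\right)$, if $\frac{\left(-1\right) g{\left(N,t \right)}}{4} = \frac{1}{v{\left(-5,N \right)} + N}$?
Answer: $\frac{48}{7} \approx 6.8571$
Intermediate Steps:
$v{\left(d,Q \right)} = 2 + d$ ($v{\left(d,Q \right)} = 2 + d \left(-3 + 4\right) = 2 + d 1 = 2 + d$)
$g{\left(N,t \right)} = - \frac{4}{-3 + N}$ ($g{\left(N,t \right)} = - \frac{4}{\left(2 - 5\right) + N} = - \frac{4}{-3 + N}$)
$g{\left(10,31 \right)} \left(-12\right) = - \frac{4}{-3 + 10} \left(-12\right) = - \frac{4}{7} \left(-12\right) = \left(-4\right) \frac{1}{7} \left(-12\right) = \left(- \frac{4}{7}\right) \left(-12\right) = \frac{48}{7}$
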